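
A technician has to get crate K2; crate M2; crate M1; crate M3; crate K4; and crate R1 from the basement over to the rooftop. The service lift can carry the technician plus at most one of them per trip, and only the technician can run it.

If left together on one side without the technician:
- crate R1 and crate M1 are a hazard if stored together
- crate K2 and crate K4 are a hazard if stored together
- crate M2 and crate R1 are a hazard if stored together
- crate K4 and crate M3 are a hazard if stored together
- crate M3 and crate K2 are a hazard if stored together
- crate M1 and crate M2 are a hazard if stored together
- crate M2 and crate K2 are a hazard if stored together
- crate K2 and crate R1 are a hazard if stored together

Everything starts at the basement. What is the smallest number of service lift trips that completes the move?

impossible

Whatever the first load, the items left behind include a forbidden pair without the technician. No opening move is safe, so no plan exists.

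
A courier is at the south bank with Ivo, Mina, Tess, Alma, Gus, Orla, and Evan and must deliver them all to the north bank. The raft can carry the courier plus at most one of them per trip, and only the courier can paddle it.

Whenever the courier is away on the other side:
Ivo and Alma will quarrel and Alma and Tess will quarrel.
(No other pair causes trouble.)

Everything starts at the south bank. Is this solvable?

1. Courier goes to the north bank with Alma.  [the south bank: Evan, Gus, Ivo, Mina, Orla, Tess | the north bank: Alma]
2. Courier goes back to the south bank alone.  [the south bank: Evan, Gus, Ivo, Mina, Orla, Tess | the north bank: Alma]
3. Courier goes to the north bank with Ivo.  [the south bank: Evan, Gus, Mina, Orla, Tess | the north bank: Alma, Ivo]
4. Courier goes back to the south bank with Alma.  [the south bank: Alma, Evan, Gus, Mina, Orla, Tess | the north bank: Ivo]
5. Courier goes to the north bank with Tess.  [the south bank: Alma, Evan, Gus, Mina, Orla | the north bank: Ivo, Tess]
6. Courier goes back to the south bank alone.  [the south bank: Alma, Evan, Gus, Mina, Orla | the north bank: Ivo, Tess]
7. Courier goes to the north bank with Mina.  [the south bank: Alma, Evan, Gus, Orla | the north bank: Ivo, Mina, Tess]
8. Courier goes back to the south bank alone.  [the south bank: Alma, Evan, Gus, Orla | the north bank: Ivo, Mina, Tess]
9. Courier goes to the north bank with Gus.  [the south bank: Alma, Evan, Orla | the north bank: Gus, Ivo, Mina, Tess]
10. Courier goes back to the south bank alone.  [the south bank: Alma, Evan, Orla | the north bank: Gus, Ivo, Mina, Tess]
11. Courier goes to the north bank with Orla.  [the south bank: Alma, Evan | the north bank: Gus, Ivo, Mina, Orla, Tess]
12. Courier goes back to the south bank alone.  [the south bank: Alma, Evan | the north bank: Gus, Ivo, Mina, Orla, Tess]
13. Courier goes to the north bank with Evan.  [the south bank: Alma | the north bank: Evan, Gus, Ivo, Mina, Orla, Tess]
14. Courier goes back to the south bank alone.  [the south bank: Alma | the north bank: Evan, Gus, Ivo, Mina, Orla, Tess]
15. Courier goes to the north bank with Alma.  [the south bank: — | the north bank: Alma, Evan, Gus, Ivo, Mina, Orla, Tess]

Yes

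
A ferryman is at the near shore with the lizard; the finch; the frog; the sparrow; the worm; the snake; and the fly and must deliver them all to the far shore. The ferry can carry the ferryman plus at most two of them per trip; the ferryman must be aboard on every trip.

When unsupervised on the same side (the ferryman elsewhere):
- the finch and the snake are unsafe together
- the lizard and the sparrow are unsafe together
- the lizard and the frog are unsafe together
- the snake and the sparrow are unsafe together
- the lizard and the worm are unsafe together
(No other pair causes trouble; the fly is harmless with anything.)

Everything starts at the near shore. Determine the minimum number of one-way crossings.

Counting alone: the ferryman can take at most 2 across per trip to the far shore, so moving all 7 needs at least 4 loaded trips out, with a return between consecutive ones — at least 7 crossings.
The safety rule pushes this higher. Following every safe sequence of crossings, the most of the 7 that can be at the far shore as the ferry arrives there on crossing 7 is 6 — never all 7.
So no plan with fewer than 9 crossings exists, and this one achieves 9:
1. Ferryman goes to the far shore with the lizard and the snake.  [the near shore: the finch, the fly, the frog, the sparrow, the worm | the far shore: the lizard, the snake]
2. Ferryman goes back to the near shore alone.  [the near shore: the finch, the fly, the frog, the sparrow, the worm | the far shore: the lizard, the snake]
3. Ferryman goes to the far shore with the finch.  [the near shore: the fly, the frog, the sparrow, the worm | the far shore: the finch, the lizard, the snake]
4. Ferryman goes back to the near shore with the snake.  [the near shore: the fly, the frog, the snake, the sparrow, the worm | the far shore: the finch, the lizard]
5. Ferryman goes to the far shore with the frog and the sparrow.  [the near shore: the fly, the snake, the worm | the far shore: the finch, the frog, the lizard, the sparrow]
6. Ferryman goes back to the near shore with the lizard.  [the near shore: the fly, the lizard, the snake, the worm | the far shore: the finch, the frog, the sparrow]
7. Ferryman goes to the far shore with the fly and the worm.  [the near shore: the lizard, the snake | the far shore: the finch, the fly, the frog, the sparrow, the worm]
8. Ferryman goes back to the near shore alone.  [the near shore: the lizard, the snake | the far shore: the finch, the fly, the frog, the sparrow, the worm]
9. Ferryman goes to the far shore with the lizard and the snake.  [the near shore: — | the far shore: the finch, the fly, the frog, the lizard, the snake, the sparrow, the worm]

9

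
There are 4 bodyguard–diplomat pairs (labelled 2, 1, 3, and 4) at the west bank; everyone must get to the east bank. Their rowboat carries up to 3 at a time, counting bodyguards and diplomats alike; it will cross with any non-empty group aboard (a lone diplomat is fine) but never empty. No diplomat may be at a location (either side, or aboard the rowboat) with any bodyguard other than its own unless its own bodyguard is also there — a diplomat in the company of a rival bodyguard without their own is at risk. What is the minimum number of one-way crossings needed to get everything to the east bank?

9

Counting alone: each trip to the east bank takes at most 3 across and each return brings at least 1 back, so after t trips out (and t−1 returns) at most 3t − (t−1) of the 8 are across; that first reaches 8 at t = 4, so at least 7 crossings are needed.
The safety rule pushes this higher. Following every safe sequence of crossings, the most of the 8 that can be at the east bank as the rowboat arrives there on crossing 7 is 7 — never all 8.
So no plan with fewer than 9 crossings exists, and this one achieves 9:
1. bodyguard 2 and diplomat 2 cross → the east bank.
2. bodyguard 2 crosses ← the west bank.
3. bodyguard 1, bodyguard 2, and diplomat 1 cross → the east bank.
4. bodyguard 2 and diplomat 2 cross ← the west bank.
5. bodyguard 2, bodyguard 3, and bodyguard 4 cross → the east bank.
6. diplomat 1 crosses ← the west bank.
7. diplomat 1 and diplomat 2 cross → the east bank.
8. diplomat 2 crosses ← the west bank.
9. diplomat 2, diplomat 3, and diplomat 4 cross → the east bank.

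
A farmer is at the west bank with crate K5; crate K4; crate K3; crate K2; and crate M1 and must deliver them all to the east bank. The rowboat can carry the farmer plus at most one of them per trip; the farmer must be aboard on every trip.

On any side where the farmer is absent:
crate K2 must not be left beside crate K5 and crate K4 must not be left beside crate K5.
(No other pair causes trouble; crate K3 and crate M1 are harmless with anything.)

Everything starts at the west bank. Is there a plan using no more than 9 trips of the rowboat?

No

Counting alone: the farmer can take at most 1 across per trip to the east bank, so moving all 5 needs at least 5 loaded trips out, with a return between consecutive ones — at least 9 crossings.
The safety rule pushes this higher. Following every safe sequence of crossings, the most of the 5 that can be at the east bank as the rowboat arrives there on crossing 9 is 4 — never all 5.
So the move cannot be finished within 9 crossings. (The shortest complete plan takes 11:)
1. Farmer goes to the east bank with crate K5.
2. Farmer goes back to the west bank alone.
3. Farmer goes to the east bank with crate K4.
4. Farmer goes back to the west bank with crate K5.
5. Farmer goes to the east bank with crate K2.
6. Farmer goes back to the west bank alone.
7. Farmer goes to the east bank with crate K3.
8. Farmer goes back to the west bank alone.
9. Farmer goes to the east bank with crate M1.
10. Farmer goes back to the west bank alone.
11. Farmer goes to the east bank with crate K5.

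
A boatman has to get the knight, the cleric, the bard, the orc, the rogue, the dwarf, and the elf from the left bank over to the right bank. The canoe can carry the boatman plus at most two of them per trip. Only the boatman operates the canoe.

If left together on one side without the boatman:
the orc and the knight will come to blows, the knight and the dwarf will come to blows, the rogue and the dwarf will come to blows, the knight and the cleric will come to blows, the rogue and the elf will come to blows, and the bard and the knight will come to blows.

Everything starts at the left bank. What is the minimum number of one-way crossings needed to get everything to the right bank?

Counting alone: the boatman can take at most 2 across per trip to the right bank, so moving all 7 needs at least 4 loaded trips out, with a return between consecutive ones — at least 7 crossings.
The safety rule pushes this higher. Following every safe sequence of crossings, the most of the 7 that can be at the right bank as the canoe arrives there on crossing 7 is 6 — never all 7.
So no plan with fewer than 9 crossings exists, and this one achieves 9:
1. Boatman goes to the right bank with the knight and the rogue.  [the left bank: the bard, the cleric, the dwarf, the elf, the orc | the right bank: the knight, the rogue]
2. Boatman goes back to the left bank alone.  [the left bank: the bard, the cleric, the dwarf, the elf, the orc | the right bank: the knight, the rogue]
3. Boatman goes to the right bank with the elf.  [the left bank: the bard, the cleric, the dwarf, the orc | the right bank: the elf, the knight, the rogue]
4. Boatman goes back to the left bank with the rogue.  [the left bank: the bard, the cleric, the dwarf, the orc, the rogue | the right bank: the elf, the knight]
5. Boatman goes to the right bank with the cleric and the dwarf.  [the left bank: the bard, the orc, the rogue | the right bank: the cleric, the dwarf, the elf, the knight]
6. Boatman goes back to the left bank with the knight.  [the left bank: the bard, the knight, the orc, the rogue | the right bank: the cleric, the dwarf, the elf]
7. Boatman goes to the right bank with the bard and the orc.  [the left bank: the knight, the rogue | the right bank: the bard, the cleric, the dwarf, the elf, the orc]
8. Boatman goes back to the left bank alone.  [the left bank: the knight, the rogue | the right bank: the bard, the cleric, the dwarf, the elf, the orc]
9. Boatman goes to the right bank with the knight and the rogue.  [the left bank: — | the right bank: the bard, the cleric, the dwarf, the elf, the knight, the orc, the rogue]

9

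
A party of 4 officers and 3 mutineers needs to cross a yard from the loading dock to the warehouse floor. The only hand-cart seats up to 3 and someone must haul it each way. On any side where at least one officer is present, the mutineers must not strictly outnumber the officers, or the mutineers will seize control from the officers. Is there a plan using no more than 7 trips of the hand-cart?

Yes

Yes — this plan uses 5 crossings (≤ 7):
1. 3 mutineers → the warehouse floor.  (the loading dock: 4O 0M; the warehouse floor: 0O 3M)
2. 1 mutineer ← the loading dock.  (the loading dock: 4O 1M; the warehouse floor: 0O 2M)
3. 3 officers → the warehouse floor.  (the loading dock: 1O 1M; the warehouse floor: 3O 2M)
4. 1 officer ← the loading dock.  (the loading dock: 2O 1M; the warehouse floor: 2O 2M)
5. 2 officers and 1 mutineer → the warehouse floor.  (the loading dock: 0O 0M; the warehouse floor: 4O 3M)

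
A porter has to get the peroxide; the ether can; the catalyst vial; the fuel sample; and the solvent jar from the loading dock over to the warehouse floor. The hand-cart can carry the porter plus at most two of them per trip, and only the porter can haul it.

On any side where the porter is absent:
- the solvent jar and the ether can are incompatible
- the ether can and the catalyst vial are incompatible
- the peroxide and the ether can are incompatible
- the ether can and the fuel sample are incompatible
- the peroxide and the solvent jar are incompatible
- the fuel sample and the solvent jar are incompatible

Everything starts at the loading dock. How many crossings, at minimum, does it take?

7

Counting alone: the porter can take at most 2 across per trip to the warehouse floor, so moving all 5 needs at least 3 loaded trips out, with a return between consecutive ones — at least 5 crossings.
The safety rule pushes this higher. Following every safe sequence of crossings, the most of the 5 that can be at the warehouse floor as the hand-cart arrives there on crossing 5 is 4 — never all 5.
So no plan with fewer than 7 crossings exists, and this one achieves 7:
1. Porter goes to the warehouse floor with the ether can and the solvent jar.  [the loading dock: the catalyst vial, the fuel sample, the peroxide | the warehouse floor: the ether can, the solvent jar]
2. Porter goes back to the loading dock with the ether can.  [the loading dock: the catalyst vial, the ether can, the fuel sample, the peroxide | the warehouse floor: the solvent jar]
3. Porter goes to the warehouse floor with the catalyst vial and the ether can.  [the loading dock: the fuel sample, the peroxide | the warehouse floor: the catalyst vial, the ether can, the solvent jar]
4. Porter goes back to the loading dock with the ether can.  [the loading dock: the ether can, the fuel sample, the peroxide | the warehouse floor: the catalyst vial, the solvent jar]
5. Porter goes to the warehouse floor with the fuel sample and the peroxide.  [the loading dock: the ether can | the warehouse floor: the catalyst vial, the fuel sample, the peroxide, the solvent jar]
6. Porter goes back to the loading dock with the solvent jar.  [the loading dock: the ether can, the solvent jar | the warehouse floor: the catalyst vial, the fuel sample, the peroxide]
7. Porter goes to the warehouse floor with the ether can and the solvent jar.  [the loading dock: — | the warehouse floor: the catalyst vial, the ether can, the fuel sample, the peroxide, the solvent jar]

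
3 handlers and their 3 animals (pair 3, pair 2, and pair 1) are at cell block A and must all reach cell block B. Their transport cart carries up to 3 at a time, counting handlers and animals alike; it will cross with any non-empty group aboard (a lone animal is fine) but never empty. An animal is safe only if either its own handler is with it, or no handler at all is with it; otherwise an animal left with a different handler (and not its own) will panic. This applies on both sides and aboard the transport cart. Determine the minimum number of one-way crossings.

5

Counting alone: each trip to cell block B takes at most 3 across and each return brings at least 1 back, so after t trips out (and t−1 returns) at most 3t − (t−1) of the 6 are across; that first reaches 6 at t = 3, so at least 5 crossings are needed.
The plan below uses exactly 5 crossings, so it is optimal:
1. animal 3 and handler 3 cross → cell block B.
2. handler 3 crosses ← cell block A.
3. handler 1, handler 2, and handler 3 cross → cell block B.
4. animal 3 crosses ← cell block A.
5. animal 1, animal 2, and animal 3 cross → cell block B.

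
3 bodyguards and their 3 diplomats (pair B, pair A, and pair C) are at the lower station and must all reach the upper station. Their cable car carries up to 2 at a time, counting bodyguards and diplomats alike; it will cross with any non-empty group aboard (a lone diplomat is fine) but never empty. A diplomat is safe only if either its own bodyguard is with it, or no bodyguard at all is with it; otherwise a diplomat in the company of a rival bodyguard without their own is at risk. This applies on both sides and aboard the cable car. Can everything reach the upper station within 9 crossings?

No

Counting alone: each trip to the upper station takes at most 2 across and each return brings at least 1 back, so after t trips out (and t−1 returns) at most 2t − (t−1) of the 6 are across; that first reaches 6 at t = 5, so at least 9 crossings are needed.
The safety rule pushes this higher. Following every safe sequence of crossings, the most of the 6 that can be at the upper station as the cable car arrives there on crossing 9 is 5 — never all 6.
So the move cannot be finished within 9 crossings. (The shortest complete plan takes 11:)
1. bodyguard B and diplomat B cross → the upper station.
2. bodyguard B crosses ← the lower station.
3. diplomat A and diplomat C cross → the upper station.
4. diplomat B crosses ← the lower station.
5. bodyguard A and bodyguard C cross → the upper station.
6. bodyguard A and diplomat A cross ← the lower station.
7. bodyguard A and bodyguard B cross → the upper station.
8. diplomat C crosses ← the lower station.
9. diplomat A and diplomat B cross → the upper station.
10. bodyguard C crosses ← the lower station.
11. bodyguard C and diplomat C cross → the upper station.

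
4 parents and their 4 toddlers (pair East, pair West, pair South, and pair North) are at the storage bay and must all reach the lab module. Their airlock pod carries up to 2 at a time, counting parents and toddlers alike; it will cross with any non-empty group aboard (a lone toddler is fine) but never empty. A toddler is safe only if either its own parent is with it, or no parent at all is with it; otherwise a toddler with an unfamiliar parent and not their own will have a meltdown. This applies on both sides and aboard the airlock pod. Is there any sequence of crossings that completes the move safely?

Following every safe sequence of crossings from the start, the most of the 8 that can be at the lab module as the airlock pod arrives there on crossings 1, 3, 5 is 2, 3, 4 respectively; the best ever achieved is 4 of 8.
From crossing 7 on, no configuration arises that was not already reachable earlier: only 44 distinct safe configurations (who is on which side, and where the airlock pod is) can ever be reached, none of them has everyone across, and every continuation just revisits them. So no valid plan exists.

No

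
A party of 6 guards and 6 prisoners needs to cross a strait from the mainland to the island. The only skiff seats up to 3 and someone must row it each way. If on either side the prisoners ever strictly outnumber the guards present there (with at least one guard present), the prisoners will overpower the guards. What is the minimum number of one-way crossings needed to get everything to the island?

impossible

Following every safe sequence of crossings from the start, the most of the 12 that can be at the island as the skiff arrives there on crossings 1, 3, 5 is 3, 5, 6 respectively; the best ever achieved is 6 of 12.
From crossing 7 on, no configuration arises that was not already reachable earlier: only 17 distinct safe configurations (who is on which side, and where the skiff is) can ever be reached, none of them has everyone across, and every continuation just revisits them. They are: 0 guards + 0 prisoners across (skiff back at the start); 0 guards + 1 prisoner across (skiff there); 0 guards + 1 prisoner across (skiff back at the start); 0 guards + 2 prisoners across (skiff there); 0 guards + 2 prisoners across (skiff back at the start); 0 guards + 3 prisoners across (skiff there); 0 guards + 3 prisoners across (skiff back at the start); 0 guards + 4 prisoners across (skiff there); 0 guards + 4 prisoners across (skiff back at the start); 0 guards + 5 prisoners across (skiff there); 0 guards + 5 prisoners across (skiff back at the start); 0 guards + 6 prisoners across (skiff there); 1 guard + 1 prisoner across (skiff there); 1 guard + 1 prisoner across (skiff back at the start); 2 guards + 2 prisoners across (skiff there); 2 guards + 2 prisoners across (skiff back at the start); 3 guards + 3 prisoners across (skiff there). So no valid plan exists.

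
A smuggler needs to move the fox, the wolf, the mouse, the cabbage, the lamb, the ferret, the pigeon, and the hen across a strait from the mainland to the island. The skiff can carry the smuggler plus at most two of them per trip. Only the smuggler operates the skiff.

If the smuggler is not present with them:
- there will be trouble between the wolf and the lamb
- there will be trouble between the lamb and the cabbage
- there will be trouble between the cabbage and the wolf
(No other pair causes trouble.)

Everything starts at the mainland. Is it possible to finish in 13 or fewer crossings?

Yes — this plan uses 13 crossings (≤ 13):
1. Smuggler goes to the island with the cabbage and the wolf.  [the mainland: the ferret, the fox, the hen, the lamb, the mouse, the pigeon | the island: the cabbage, the wolf]
2. Smuggler goes back to the mainland with the wolf.  [the mainland: the ferret, the fox, the hen, the lamb, the mouse, the pigeon, the wolf | the island: the cabbage]
3. Smuggler goes to the island with the fox and the wolf.  [the mainland: the ferret, the hen, the lamb, the mouse, the pigeon | the island: the cabbage, the fox, the wolf]
4. Smuggler goes back to the mainland with the wolf.  [the mainland: the ferret, the hen, the lamb, the mouse, the pigeon, the wolf | the island: the cabbage, the fox]
5. Smuggler goes to the island with the mouse and the wolf.  [the mainland: the ferret, the hen, the lamb, the pigeon | the island: the cabbage, the fox, the mouse, the wolf]
6. Smuggler goes back to the mainland with the wolf.  [the mainland: the ferret, the hen, the lamb, the pigeon, the wolf | the island: the cabbage, the fox, the mouse]
7. Smuggler goes to the island with the ferret and the wolf.  [the mainland: the hen, the lamb, the pigeon | the island: the cabbage, the ferret, the fox, the mouse, the wolf]
8. Smuggler goes back to the mainland with the wolf.  [the mainland: the hen, the lamb, the pigeon, the wolf | the island: the cabbage, the ferret, the fox, the mouse]
9. Smuggler goes to the island with the pigeon and the wolf.  [the mainland: the hen, the lamb | the island: the cabbage, the ferret, the fox, the mouse, the pigeon, the wolf]
10. Smuggler goes back to the mainland with the wolf.  [the mainland: the hen, the lamb, the wolf | the island: the cabbage, the ferret, the fox, the mouse, the pigeon]
11. Smuggler goes to the island with the hen and the wolf.  [the mainland: the lamb | the island: the cabbage, the ferret, the fox, the hen, the mouse, the pigeon, the wolf]
12. Smuggler goes back to the mainland with the wolf.  [the mainland: the lamb, the wolf | the island: the cabbage, the ferret, the fox, the hen, the mouse, the pigeon]
13. Smuggler goes to the island with the lamb and the wolf.  [the mainland: — | the island: the cabbage, the ferret, the fox, the hen, the lamb, the mouse, the pigeon, the wolf]

Yes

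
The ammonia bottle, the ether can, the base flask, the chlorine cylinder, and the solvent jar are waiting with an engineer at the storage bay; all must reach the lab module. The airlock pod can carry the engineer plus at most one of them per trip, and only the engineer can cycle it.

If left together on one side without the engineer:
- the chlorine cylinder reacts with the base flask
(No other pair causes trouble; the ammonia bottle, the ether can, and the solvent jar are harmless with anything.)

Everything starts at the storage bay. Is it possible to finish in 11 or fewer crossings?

Yes — this plan uses 9 crossings (≤ 11):
1. Engineer goes to the lab module with the base flask.
2. Engineer goes back to the storage bay alone.
3. Engineer goes to the lab module with the ammonia bottle.
4. Engineer goes back to the storage bay alone.
5. Engineer goes to the lab module with the ether can.
6. Engineer goes back to the storage bay alone.
7. Engineer goes to the lab module with the solvent jar.
8. Engineer goes back to the storage bay alone.
9. Engineer goes to the lab module with the chlorine cylinder.

Yes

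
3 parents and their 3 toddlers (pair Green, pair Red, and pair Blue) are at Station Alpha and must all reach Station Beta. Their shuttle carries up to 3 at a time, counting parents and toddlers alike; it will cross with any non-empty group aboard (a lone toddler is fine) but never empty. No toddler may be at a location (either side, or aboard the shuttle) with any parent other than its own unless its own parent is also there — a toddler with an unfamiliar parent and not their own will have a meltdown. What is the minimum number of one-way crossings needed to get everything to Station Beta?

Counting alone: each trip to Station Beta takes at most 3 across and each return brings at least 1 back, so after t trips out (and t−1 returns) at most 3t − (t−1) of the 6 are across; that first reaches 6 at t = 3, so at least 5 crossings are needed.
The plan below uses exactly 5 crossings, so it is optimal:
1. parent Green and toddler Green cross → Station Beta.
2. parent Green crosses ← Station Alpha.
3. parent Blue, parent Green, and parent Red cross → Station Beta.
4. toddler Green crosses ← Station Alpha.
5. toddler Blue, toddler Green, and toddler Red cross → Station Beta.

5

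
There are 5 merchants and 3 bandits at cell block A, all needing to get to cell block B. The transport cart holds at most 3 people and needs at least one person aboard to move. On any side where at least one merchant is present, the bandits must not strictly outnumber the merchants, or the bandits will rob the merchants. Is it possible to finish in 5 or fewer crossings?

Counting alone: each trip to cell block B takes at most 3 across and each return brings at least 1 back, so after t trips out (and t−1 returns) at most 3t − (t−1) of the 8 are across; that first reaches 8 at t = 4, so at least 7 crossings are needed.
Since 5 < 7, 5 crossings cannot be enough. (The shortest complete plan in fact takes 7:)
1. 2 bandits → cell block B.  (cell block A: 5M 1B; cell block B: 0M 2B)
2. 1 bandit ← cell block A.  (cell block A: 5M 2B; cell block B: 0M 1B)
3. 2 merchants and 1 bandit → cell block B.  (cell block A: 3M 1B; cell block B: 2M 2B)
4. 1 bandit ← cell block A.  (cell block A: 3M 2B; cell block B: 2M 1B)
5. 1 merchant and 2 bandits → cell block B.  (cell block A: 2M 0B; cell block B: 3M 3B)
6. 1 bandit ← cell block A.  (cell block A: 2M 1B; cell block B: 3M 2B)
7. 2 merchants and 1 bandit → cell block B.  (cell block A: 0M 0B; cell block B: 5M 3B)

No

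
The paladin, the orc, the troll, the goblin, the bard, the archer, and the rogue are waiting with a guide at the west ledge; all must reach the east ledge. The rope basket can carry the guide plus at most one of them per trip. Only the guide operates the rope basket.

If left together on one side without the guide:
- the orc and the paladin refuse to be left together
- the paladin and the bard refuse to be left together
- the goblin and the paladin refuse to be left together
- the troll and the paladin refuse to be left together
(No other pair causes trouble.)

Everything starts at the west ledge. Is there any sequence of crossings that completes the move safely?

Following every safe sequence of crossings from the start, the most of the 7 that can be at the east ledge as the rope basket arrives there on crossings 1, 3, 5, 7 is 1, 2, 3, 4 respectively; the best ever achieved is 4 of 7.
From crossing 9 on, no configuration arises that was not already reachable earlier: only 44 distinct safe configurations (who is on which side, and where the rope basket is) can ever be reached, none of them has everyone across, and every continuation just revisits them. So no valid plan exists.

No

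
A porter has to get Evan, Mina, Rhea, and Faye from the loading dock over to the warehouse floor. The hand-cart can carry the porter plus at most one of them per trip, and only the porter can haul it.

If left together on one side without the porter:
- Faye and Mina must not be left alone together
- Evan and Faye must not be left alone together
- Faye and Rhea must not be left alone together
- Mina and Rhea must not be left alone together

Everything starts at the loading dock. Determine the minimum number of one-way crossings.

impossible

Whatever the first load, the items left behind include a forbidden pair without the porter. No opening move is safe, so no plan exists.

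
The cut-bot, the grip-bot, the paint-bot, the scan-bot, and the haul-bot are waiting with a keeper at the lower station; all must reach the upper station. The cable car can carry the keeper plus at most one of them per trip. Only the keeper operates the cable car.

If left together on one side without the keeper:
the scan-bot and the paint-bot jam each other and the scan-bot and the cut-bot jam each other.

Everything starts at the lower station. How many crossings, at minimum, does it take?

Counting alone: the keeper can take at most 1 across per trip to the upper station, so moving all 5 needs at least 5 loaded trips out, with a return between consecutive ones — at least 9 crossings.
The safety rule pushes this higher. Following every safe sequence of crossings, the most of the 5 that can be at the upper station as the cable car arrives there on crossing 9 is 4 — never all 5.
So no plan with fewer than 11 crossings exists, and this one achieves 11:
1. Keeper goes to the upper station with the scan-bot.  [the lower station: the cut-bot, the grip-bot, the haul-bot, the paint-bot | the upper station: the scan-bot]
2. Keeper goes back to the lower station alone.  [the lower station: the cut-bot, the grip-bot, the haul-bot, the paint-bot | the upper station: the scan-bot]
3. Keeper goes to the upper station with the cut-bot.  [the lower station: the grip-bot, the haul-bot, the paint-bot | the upper station: the cut-bot, the scan-bot]
4. Keeper goes back to the lower station with the scan-bot.  [the lower station: the grip-bot, the haul-bot, the paint-bot, the scan-bot | the upper station: the cut-bot]
5. Keeper goes to the upper station with the paint-bot.  [the lower station: the grip-bot, the haul-bot, the scan-bot | the upper station: the cut-bot, the paint-bot]
6. Keeper goes back to the lower station alone.  [the lower station: the grip-bot, the haul-bot, the scan-bot | the upper station: the cut-bot, the paint-bot]
7. Keeper goes to the upper station with the grip-bot.  [the lower station: the haul-bot, the scan-bot | the upper station: the cut-bot, the grip-bot, the paint-bot]
8. Keeper goes back to the lower station alone.  [the lower station: the haul-bot, the scan-bot | the upper station: the cut-bot, the grip-bot, the paint-bot]
9. Keeper goes to the upper station with the haul-bot.  [the lower station: the scan-bot | the upper station: the cut-bot, the grip-bot, the haul-bot, the paint-bot]
10. Keeper goes back to the lower station alone.  [the lower station: the scan-bot | the upper station: the cut-bot, the grip-bot, the haul-bot, the paint-bot]
11. Keeper goes to the upper station with the scan-bot.  [the lower station: — | the upper station: the cut-bot, the grip-bot, the haul-bot, the paint-bot, the scan-bot]

11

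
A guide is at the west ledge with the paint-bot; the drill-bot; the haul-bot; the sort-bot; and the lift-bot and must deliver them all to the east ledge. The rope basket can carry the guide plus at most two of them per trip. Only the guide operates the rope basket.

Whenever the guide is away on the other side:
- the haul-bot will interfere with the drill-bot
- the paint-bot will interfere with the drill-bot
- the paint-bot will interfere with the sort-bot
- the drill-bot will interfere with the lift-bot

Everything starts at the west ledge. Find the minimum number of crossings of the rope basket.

5

Counting alone: the guide can take at most 2 across per trip to the east ledge, so moving all 5 needs at least 3 loaded trips out, with a return between consecutive ones — at least 5 crossings.
The plan below uses exactly 5 crossings, so it is optimal:
1. Guide goes to the east ledge with the drill-bot and the paint-bot.
2. Guide goes back to the west ledge with the drill-bot.
3. Guide goes to the east ledge with the haul-bot and the lift-bot.
4. Guide goes back to the west ledge alone.
5. Guide goes to the east ledge with the drill-bot and the sort-bot.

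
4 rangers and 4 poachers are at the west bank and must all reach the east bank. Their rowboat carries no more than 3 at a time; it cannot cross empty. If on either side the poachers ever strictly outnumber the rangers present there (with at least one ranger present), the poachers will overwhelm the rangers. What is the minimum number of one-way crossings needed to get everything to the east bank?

Counting alone: each trip to the east bank takes at most 3 across and each return brings at least 1 back, so after t trips out (and t−1 returns) at most 3t − (t−1) of the 8 are across; that first reaches 8 at t = 4, so at least 7 crossings are needed.
The safety rule pushes this higher. Following every safe sequence of crossings, the most of the 8 that can be at the east bank as the rowboat arrives there on crossing 7 is 7 — never all 8.
So no plan with fewer than 9 crossings exists, and this one achieves 9:
1. 2 poachers → the east bank.  (the west bank: 4R 2P; the east bank: 0R 2P)
2. 1 poacher ← the west bank.  (the west bank: 4R 3P; the east bank: 0R 1P)
3. 3 poachers → the east bank.  (the west bank: 4R 0P; the east bank: 0R 4P)
4. 1 poacher ← the west bank.  (the west bank: 4R 1P; the east bank: 0R 3P)
5. 3 rangers → the east bank.  (the west bank: 1R 1P; the east bank: 3R 3P)
6. 1 ranger and 1 poacher ← the west bank.  (the west bank: 2R 2P; the east bank: 2R 2P)
7. 2 rangers → the east bank.  (the west bank: 0R 2P; the east bank: 4R 2P)
8. 1 poacher ← the west bank.  (the west bank: 0R 3P; the east bank: 4R 1P)
9. 3 poachers → the east bank.  (the west bank: 0R 0P; the east bank: 4R 4P)

9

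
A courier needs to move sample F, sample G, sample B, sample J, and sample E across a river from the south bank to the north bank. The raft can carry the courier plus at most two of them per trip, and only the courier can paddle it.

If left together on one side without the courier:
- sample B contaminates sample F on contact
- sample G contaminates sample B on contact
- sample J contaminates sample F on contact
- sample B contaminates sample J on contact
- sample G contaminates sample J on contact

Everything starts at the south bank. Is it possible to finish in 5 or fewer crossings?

No

Counting alone: the courier can take at most 2 across per trip to the north bank, so moving all 5 needs at least 3 loaded trips out, with a return between consecutive ones — at least 5 crossings.
The safety rule pushes this higher. Following every safe sequence of crossings, the most of the 5 that can be at the north bank as the raft arrives there on crossing 5 is 4 — never all 5.
So the move cannot be finished within 5 crossings. (The shortest complete plan takes 7:)
1. Courier goes to the north bank with sample B and sample J.
2. Courier goes back to the south bank with sample B.
3. Courier goes to the north bank with sample F and sample G.
4. Courier goes back to the south bank with sample J.
5. Courier goes to the north bank with sample B and sample E.
6. Courier goes back to the south bank with sample B.
7. Courier goes to the north bank with sample B and sample J.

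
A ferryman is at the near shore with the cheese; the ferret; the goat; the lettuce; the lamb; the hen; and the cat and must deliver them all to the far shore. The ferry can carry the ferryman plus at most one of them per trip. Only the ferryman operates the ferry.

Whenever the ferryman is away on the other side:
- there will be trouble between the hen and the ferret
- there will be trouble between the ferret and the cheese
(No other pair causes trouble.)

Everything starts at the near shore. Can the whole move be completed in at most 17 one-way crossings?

Yes

Yes — this plan uses 15 crossings (≤ 17):
1. Ferryman goes to the far shore with the ferret.  [the near shore: the cat, the cheese, the goat, the hen, the lamb, the lettuce | the far shore: the ferret]
2. Ferryman goes back to the near shore alone.  [the near shore: the cat, the cheese, the goat, the hen, the lamb, the lettuce | the far shore: the ferret]
3. Ferryman goes to the far shore with the cheese.  [the near shore: the cat, the goat, the hen, the lamb, the lettuce | the far shore: the cheese, the ferret]
4. Ferryman goes back to the near shore with the ferret.  [the near shore: the cat, the ferret, the goat, the hen, the lamb, the lettuce | the far shore: the cheese]
5. Ferryman goes to the far shore with the hen.  [the near shore: the cat, the ferret, the goat, the lamb, the lettuce | the far shore: the cheese, the hen]
6. Ferryman goes back to the near shore alone.  [the near shore: the cat, the ferret, the goat, the lamb, the lettuce | the far shore: the cheese, the hen]
7. Ferryman goes to the far shore with the goat.  [the near shore: the cat, the ferret, the lamb, the lettuce | the far shore: the cheese, the goat, the hen]
8. Ferryman goes back to the near shore alone.  [the near shore: the cat, the ferret, the lamb, the lettuce | the far shore: the cheese, the goat, the hen]
9. Ferryman goes to the far shore with the lettuce.  [the near shore: the cat, the ferret, the lamb | the far shore: the cheese, the goat, the hen, the lettuce]
10. Ferryman goes back to the near shore alone.  [the near shore: the cat, the ferret, the lamb | the far shore: the cheese, the goat, the hen, the lettuce]
11. Ferryman goes to the far shore with the lamb.  [the near shore: the cat, the ferret | the far shore: the cheese, the goat, the hen, the lamb, the lettuce]
12. Ferryman goes back to the near shore alone.  [the near shore: the cat, the ferret | the far shore: the cheese, the goat, the hen, the lamb, the lettuce]
13. Ferryman goes to the far shore with the cat.  [the near shore: the ferret | the far shore: the cat, the cheese, the goat, the hen, the lamb, the lettuce]
14. Ferryman goes back to the near shore alone.  [the near shore: the ferret | the far shore: the cat, the cheese, the goat, the hen, the lamb, the lettuce]
15. Ferryman goes to the far shore with the ferret.  [the near shore: — | the far shore: the cat, the cheese, the ferret, the goat, the hen, the lamb, the lettuce]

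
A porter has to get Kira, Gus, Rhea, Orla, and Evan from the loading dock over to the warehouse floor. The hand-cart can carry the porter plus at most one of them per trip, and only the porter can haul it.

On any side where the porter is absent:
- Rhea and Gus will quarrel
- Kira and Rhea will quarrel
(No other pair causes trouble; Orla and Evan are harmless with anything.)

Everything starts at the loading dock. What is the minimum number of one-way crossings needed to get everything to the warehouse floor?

Counting alone: the porter can take at most 1 across per trip to the warehouse floor, so moving all 5 needs at least 5 loaded trips out, with a return between consecutive ones — at least 9 crossings.
The safety rule pushes this higher. Following every safe sequence of crossings, the most of the 5 that can be at the warehouse floor as the hand-cart arrives there on crossing 9 is 4 — never all 5.
So no plan with fewer than 11 crossings exists, and this one achieves 11:
1. Porter goes to the warehouse floor with Rhea.
2. Porter goes back to the loading dock alone.
3. Porter goes to the warehouse floor with Kira.
4. Porter goes back to the loading dock with Rhea.
5. Porter goes to the warehouse floor with Gus.
6. Porter goes back to the loading dock alone.
7. Porter goes to the warehouse floor with Orla.
8. Porter goes back to the loading dock alone.
9. Porter goes to the warehouse floor with Evan.
10. Porter goes back to the loading dock alone.
11. Porter goes to the warehouse floor with Rhea.

11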